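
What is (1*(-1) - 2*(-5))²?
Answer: 81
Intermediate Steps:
(1*(-1) - 2*(-5))² = (-1 + 10)² = 9² = 81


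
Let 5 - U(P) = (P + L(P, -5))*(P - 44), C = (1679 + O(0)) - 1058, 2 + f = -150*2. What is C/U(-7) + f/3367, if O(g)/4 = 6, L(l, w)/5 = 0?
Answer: -2278019/1185184 ≈ -1.9221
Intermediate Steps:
L(l, w) = 0 (L(l, w) = 5*0 = 0)
O(g) = 24 (O(g) = 4*6 = 24)
f = -302 (f = -2 - 150*2 = -2 - 300 = -302)
C = 645 (C = (1679 + 24) - 1058 = 1703 - 1058 = 645)
U(P) = 5 - P*(-44 + P) (U(P) = 5 - (P + 0)*(P - 44) = 5 - P*(-44 + P))
C/U(-7) + f/3367 = 645/(5 - 1*(-7)² + 44*(-7)) - 302/3367 = 645/(5 - 1*49 - 308) - 302*1/3367 = 645/(5 - 49 - 308) - 302/3367 = 645/(-352) - 302/3367 = 645*(-1/352) - 302/3367 = -645/352 - 302/3367 = -2278019/1185184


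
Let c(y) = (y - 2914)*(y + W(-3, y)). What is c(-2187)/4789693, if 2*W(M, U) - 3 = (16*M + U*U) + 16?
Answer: -12187732583/4789693 ≈ -2544.6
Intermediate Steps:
W(M, U) = 19/2 + U²/2 + 8*M (W(M, U) = 3/2 + ((16*M + U*U) + 16)/2 = 3/2 + ((16*M + U²) + 16)/2 = 3/2 + ((U² + 16*M) + 16)/2 = 3/2 + (16 + U² + 16*M)/2 = 3/2 + (8 + U²/2 + 8*M) = 19/2 + U²/2 + 8*M)
c(y) = (-2914 + y)*(-29/2 + y + y²/2) (c(y) = (y - 2914)*(y + (19/2 + y²/2 + 8*(-3))) = (-2914 + y)*(y + (19/2 + y²/2 - 24)) = (-2914 + y)*(y + (-29/2 + y²/2)) = (-2914 + y)*(-29/2 + y + y²/2))
c(-2187)/4789693 = (42253 + (½)*(-2187)³ - 1456*(-2187)² - 5857/2*(-2187))/4789693 = (42253 + (½)*(-10460353203) - 1456*4782969 + 12809259/2)*(1/4789693) = (42253 - 10460353203/2 - 6964002864 + 12809259/2)*(1/4789693) = -12187732583*1/4789693 = -12187732583/4789693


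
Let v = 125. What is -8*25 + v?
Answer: -75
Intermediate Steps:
-8*25 + v = -8*25 + 125 = -200 + 125 = -75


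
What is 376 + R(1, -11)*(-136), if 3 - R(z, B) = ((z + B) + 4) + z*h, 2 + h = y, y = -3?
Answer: -1528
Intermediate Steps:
h = -5 (h = -2 - 3 = -5)
R(z, B) = -1 - B + 4*z (R(z, B) = 3 - (((z + B) + 4) + z*(-5)) = 3 - (((B + z) + 4) - 5*z) = 3 - ((4 + B + z) - 5*z) = 3 - (4 + B - 4*z) = 3 + (-4 - B + 4*z) = -1 - B + 4*z)
376 + R(1, -11)*(-136) = 376 + (-1 - 1*(-11) + 4*1)*(-136) = 376 + (-1 + 11 + 4)*(-136) = 376 + 14*(-136) = 376 - 1904 = -1528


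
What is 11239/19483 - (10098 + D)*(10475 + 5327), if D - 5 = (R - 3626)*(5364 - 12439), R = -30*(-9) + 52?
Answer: -7199826515839259/19483 ≈ -3.6954e+11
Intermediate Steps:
R = 322 (R = 270 + 52 = 322)
D = 23375805 (D = 5 + (322 - 3626)*(5364 - 12439) = 5 - 3304*(-7075) = 5 + 23375800 = 23375805)
11239/19483 - (10098 + D)*(10475 + 5327) = 11239/19483 - (10098 + 23375805)*(10475 + 5327) = 11239*(1/19483) - 23385903*15802 = 11239/19483 - 1*369544039206 = 11239/19483 - 369544039206 = -7199826515839259/19483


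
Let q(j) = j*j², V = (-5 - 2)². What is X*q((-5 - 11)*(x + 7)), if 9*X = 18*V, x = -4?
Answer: -10838016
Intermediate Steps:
V = 49 (V = (-7)² = 49)
q(j) = j³
X = 98 (X = (18*49)/9 = (⅑)*882 = 98)
X*q((-5 - 11)*(x + 7)) = 98*((-5 - 11)*(-4 + 7))³ = 98*(-16*3)³ = 98*(-48)³ = 98*(-110592) = -10838016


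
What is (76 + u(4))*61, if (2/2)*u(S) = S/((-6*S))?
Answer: 27755/6 ≈ 4625.8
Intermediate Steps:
u(S) = -⅙ (u(S) = S/((-6*S)) = S*(-1/(6*S)) = -⅙)
(76 + u(4))*61 = (76 - ⅙)*61 = (455/6)*61 = 27755/6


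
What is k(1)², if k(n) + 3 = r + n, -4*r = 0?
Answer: 4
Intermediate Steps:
r = 0 (r = -¼*0 = 0)
k(n) = -3 + n (k(n) = -3 + (0 + n) = -3 + n)
k(1)² = (-3 + 1)² = (-2)² = 4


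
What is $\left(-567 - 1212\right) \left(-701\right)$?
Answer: $1247079$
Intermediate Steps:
$\left(-567 - 1212\right) \left(-701\right) = \left(-1779\right) \left(-701\right) = 1247079$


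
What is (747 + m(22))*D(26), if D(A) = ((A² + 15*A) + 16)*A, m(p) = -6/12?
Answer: 21000538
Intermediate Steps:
m(p) = -½ (m(p) = -6*1/12 = -½)
D(A) = A*(16 + A² + 15*A) (D(A) = (16 + A² + 15*A)*A = A*(16 + A² + 15*A))
(747 + m(22))*D(26) = (747 - ½)*(26*(16 + 26² + 15*26)) = 1493*(26*(16 + 676 + 390))/2 = 1493*(26*1082)/2 = (1493/2)*28132 = 21000538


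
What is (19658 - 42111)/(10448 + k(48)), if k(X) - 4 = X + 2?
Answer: -22453/10502 ≈ -2.1380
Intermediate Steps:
k(X) = 6 + X (k(X) = 4 + (X + 2) = 4 + (2 + X) = 6 + X)
(19658 - 42111)/(10448 + k(48)) = (19658 - 42111)/(10448 + (6 + 48)) = -22453/(10448 + 54) = -22453/10502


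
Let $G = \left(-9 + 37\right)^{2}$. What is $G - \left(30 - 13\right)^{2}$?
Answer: $495$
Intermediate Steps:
$G = 784$ ($G = 28^{2} = 784$)
$G - \left(30 - 13\right)^{2} = 784 - \left(30 - 13\right)^{2} = 784 - 17^{2} = 784 - 289 = 495$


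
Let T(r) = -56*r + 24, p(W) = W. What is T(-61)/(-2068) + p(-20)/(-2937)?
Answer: -228680/138039 ≈ -1.6566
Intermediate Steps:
T(r) = 24 - 56*r
T(-61)/(-2068) + p(-20)/(-2937) = (24 - 56*(-61))/(-2068) - 20/(-2937) = (24 + 3416)*(-1/2068) - 20*(-1/2937) = 3440*(-1/2068) + 20/2937 = -860/517 + 20/2937 = -228680/138039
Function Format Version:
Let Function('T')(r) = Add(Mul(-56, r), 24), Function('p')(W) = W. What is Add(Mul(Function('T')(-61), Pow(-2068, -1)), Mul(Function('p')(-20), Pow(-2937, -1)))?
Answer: Rational(-228680, 138039) ≈ -1.6566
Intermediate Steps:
Function('T')(r) = Add(24, Mul(-56, r))
Add(Mul(Function('T')(-61), Pow(-2068, -1)), Mul(Function('p')(-20), Pow(-2937, -1))) = Add(Mul(Add(24, Mul(-56, -61)), Pow(-2068, -1)), Mul(-20, Pow(-2937, -1))) = Add(Mul(Add(24, 3416), Rational(-1, 2068)), Mul(-20, Rational(-1, 2937))) = Add(Mul(3440, Rational(-1, 2068)), Rational(20, 2937)) = Add(Rational(-860, 517), Rational(20, 2937)) = Rational(-228680, 138039)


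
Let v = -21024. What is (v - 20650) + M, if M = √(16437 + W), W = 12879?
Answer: -41674 + 2*√7329 ≈ -41503.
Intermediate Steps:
M = 2*√7329 (M = √(16437 + 12879) = √29316 = 2*√7329 ≈ 171.22)
(v - 20650) + M = (-21024 - 20650) + 2*√7329 = -41674 + 2*√7329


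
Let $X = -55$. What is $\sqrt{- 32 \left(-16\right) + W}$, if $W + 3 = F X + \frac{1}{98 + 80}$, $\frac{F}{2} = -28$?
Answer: $\frac{\sqrt{113714054}}{178} \approx 59.908$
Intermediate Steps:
$F = -56$ ($F = 2 \left(-28\right) = -56$)
$W = \frac{547707}{178}$ ($W = -3 + \left(\left(-56\right) \left(-55\right) + \frac{1}{98 + 80}\right) = -3 + \left(3080 + \frac{1}{178}\right) = -3 + \frac{548241}{178} = \frac{547707}{178} \approx 3077.0$)
$\sqrt{- 32 \left(-16\right) + W} = \sqrt{- 32 \left(-16\right) + \frac{547707}{178}} = \sqrt{\left(-1\right) \left(-512\right) + \frac{547707}{178}} = \sqrt{512 + \frac{547707}{178}} = \sqrt{\frac{638843}{178}} = \frac{\sqrt{113714054}}{178}$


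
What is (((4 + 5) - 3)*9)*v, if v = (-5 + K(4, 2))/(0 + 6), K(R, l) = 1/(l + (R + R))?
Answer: -441/10 ≈ -44.100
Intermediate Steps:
K(R, l) = 1/(l + 2*R)
v = -49/60 (v = (-5 + 1/(2 + 2*4))/(0 + 6) = (-5 + 1/(2 + 8))/6 = (-5 + 1/10)*(⅙) = (-5 + ⅒)*(⅙) = -49/10*⅙ = -49/60 ≈ -0.81667)
(((4 + 5) - 3)*9)*v = (((4 + 5) - 3)*9)*(-49/60) = ((9 - 3)*9)*(-49/60) = (6*9)*(-49/60) = 54*(-49/60) = -441/10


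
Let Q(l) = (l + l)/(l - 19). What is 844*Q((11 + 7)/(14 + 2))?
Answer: -15192/143 ≈ -106.24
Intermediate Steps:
Q(l) = 2*l/(-19 + l) (Q(l) = (2*l)/(-19 + l) = 2*l/(-19 + l))
844*Q((11 + 7)/(14 + 2)) = 844*(2*((11 + 7)/(14 + 2))/(-19 + (11 + 7)/(14 + 2))) = 844*(2*(18/16)/(-19 + 18/16)) = 844*(2*(18*(1/16))/(-19 + 18*(1/16))) = 844*(2*(9/8)/(-19 + 9/8)) = 844*(2*(9/8)/(-143/8)) = 844*(2*(9/8)*(-8/143)) = 844*(-18/143) = -15192/143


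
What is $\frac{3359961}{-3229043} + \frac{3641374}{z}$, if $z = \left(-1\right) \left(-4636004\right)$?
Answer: $- \frac{1909319705381}{7484928132086} \approx -0.25509$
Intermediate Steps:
$z = 4636004$
$\frac{3359961}{-3229043} + \frac{3641374}{z} = \frac{3359961}{-3229043} + \frac{3641374}{4636004} = 3359961 \left(- \frac{1}{3229043}\right) + 3641374 \cdot \frac{1}{4636004} = - \frac{3359961}{3229043} + \frac{1820687}{2318002} = - \frac{1909319705381}{7484928132086}$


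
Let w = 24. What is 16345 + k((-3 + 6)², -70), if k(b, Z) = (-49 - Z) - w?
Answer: 16342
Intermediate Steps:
k(b, Z) = -73 - Z (k(b, Z) = (-49 - Z) - 1*24 = (-49 - Z) - 24 = -73 - Z)
16345 + k((-3 + 6)², -70) = 16345 + (-73 - 1*(-70)) = 16345 + (-73 + 70) = 16345 - 3 = 16342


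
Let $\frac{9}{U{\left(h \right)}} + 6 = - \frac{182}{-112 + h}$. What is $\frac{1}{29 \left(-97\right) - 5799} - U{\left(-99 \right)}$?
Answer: $\frac{1022069}{583463} \approx 1.7517$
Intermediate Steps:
$U{\left(h \right)} = \frac{9}{-6 - \frac{182}{-112 + h}}$
$\frac{1}{29 \left(-97\right) - 5799} - U{\left(-99 \right)} = \frac{1}{29 \left(-97\right) - 5799} - \frac{9 \left(112 - -99\right)}{2 \left(-245 + 3 \left(-99\right)\right)} = \frac{1}{-2813 - 5799} - \frac{9 \left(112 + 99\right)}{2 \left(-245 - 297\right)} = \frac{1}{-8612} - \frac{9}{2} \frac{1}{-542} \cdot 211 = - \frac{1}{8612} - \frac{9}{2} \left(- \frac{1}{542}\right) 211 = - \frac{1}{8612} - - \frac{1899}{1084} = - \frac{1}{8612} + \frac{1899}{1084} = \frac{1022069}{583463}$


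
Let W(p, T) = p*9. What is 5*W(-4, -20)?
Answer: -180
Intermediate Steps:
W(p, T) = 9*p
5*W(-4, -20) = 5*(9*(-4)) = 5*(-36) = -180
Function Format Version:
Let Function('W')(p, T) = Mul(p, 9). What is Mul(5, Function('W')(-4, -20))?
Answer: -180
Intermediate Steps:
Function('W')(p, T) = Mul(9, p)
Mul(5, Function('W')(-4, -20)) = Mul(5, Mul(9, -4)) = Mul(5, -36) = -180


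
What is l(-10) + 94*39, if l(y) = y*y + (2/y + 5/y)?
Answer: 37653/10 ≈ 3765.3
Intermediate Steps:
l(y) = y**2 + 7/y
l(-10) + 94*39 = (7 + (-10)**3)/(-10) + 94*39 = -(7 - 1000)/10 + 3666 = -1/10*(-993) + 3666 = 993/10 + 3666 = 37653/10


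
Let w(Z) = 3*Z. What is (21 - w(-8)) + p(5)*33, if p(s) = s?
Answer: 210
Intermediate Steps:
(21 - w(-8)) + p(5)*33 = (21 - 3*(-8)) + 5*33 = (21 - 1*(-24)) + 165 = (21 + 24) + 165 = 45 + 165 = 210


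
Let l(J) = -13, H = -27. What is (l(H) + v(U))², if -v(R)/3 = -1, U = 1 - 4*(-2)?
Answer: 100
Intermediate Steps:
U = 9 (U = 1 + 8 = 9)
v(R) = 3 (v(R) = -3*(-1) = 3)
(l(H) + v(U))² = (-13 + 3)² = (-10)² = 100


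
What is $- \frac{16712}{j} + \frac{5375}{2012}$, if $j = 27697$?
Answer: $\frac{115246831}{55726364} \approx 2.0681$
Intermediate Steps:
$- \frac{16712}{j} + \frac{5375}{2012} = - \frac{16712}{27697} + \frac{5375}{2012} = \frac{115246831}{55726364}$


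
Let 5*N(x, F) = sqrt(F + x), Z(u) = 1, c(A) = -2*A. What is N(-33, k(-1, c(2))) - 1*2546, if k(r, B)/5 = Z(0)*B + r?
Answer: -2546 + I*sqrt(58)/5 ≈ -2546.0 + 1.5232*I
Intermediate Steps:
k(r, B) = 5*B + 5*r (k(r, B) = 5*(1*B + r) = 5*(B + r) = 5*B + 5*r)
N(x, F) = sqrt(F + x)/5
N(-33, k(-1, c(2))) - 1*2546 = sqrt((5*(-2*2) + 5*(-1)) - 33)/5 - 1*2546 = sqrt((5*(-4) - 5) - 33)/5 - 2546 = sqrt((-20 - 5) - 33)/5 - 2546 = sqrt(-25 - 33)/5 - 2546 = sqrt(-58)/5 - 2546 = (I*sqrt(58))/5 - 2546 = I*sqrt(58)/5 - 2546 = -2546 + I*sqrt(58)/5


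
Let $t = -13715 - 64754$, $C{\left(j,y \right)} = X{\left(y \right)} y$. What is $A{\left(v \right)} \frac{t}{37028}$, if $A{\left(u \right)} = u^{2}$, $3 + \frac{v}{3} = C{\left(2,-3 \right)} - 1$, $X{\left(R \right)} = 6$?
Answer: $- \frac{85452741}{9257} \approx -9231.1$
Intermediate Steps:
$C{\left(j,y \right)} = 6 y$
$t = -78469$ ($t = -13715 - 64754 = -78469$)
$v = -66$ ($v = -9 + 3 \left(6 \left(-3\right) - 1\right) = -9 + 3 \left(-18 - 1\right) = -9 + 3 \left(-19\right) = -9 - 57 = -66$)
$A{\left(v \right)} \frac{t}{37028} = \left(-66\right)^{2} \left(- \frac{78469}{37028}\right) = 4356 \left(\left(-78469\right) \frac{1}{37028}\right) = 4356 \left(- \frac{78469}{37028}\right) = - \frac{85452741}{9257}$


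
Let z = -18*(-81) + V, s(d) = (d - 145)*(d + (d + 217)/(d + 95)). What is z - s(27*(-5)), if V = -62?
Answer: -36978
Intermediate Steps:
s(d) = (-145 + d)*(d + (217 + d)/(95 + d))
z = 1396 (z = -18*(-81) - 62 = 1458 - 62 = 1396)
z - s(27*(-5)) = 1396 - (-31465 + (27*(-5))³ - 369981*(-5) - 49*(27*(-5))²)/(95 + 27*(-5)) = 1396 - (-31465 + (-135)³ - 13703*(-135) - 49*(-135)²)/(95 - 135) = 1396 - (-31465 - 2460375 + 1849905 - 49*18225)/(-40) = 1396 - (-1)*(-31465 - 2460375 + 1849905 - 893025)/40 = 1396 - (-1)*(-1534960)/40 = 1396 - 1*38374 = 1396 - 38374 = -36978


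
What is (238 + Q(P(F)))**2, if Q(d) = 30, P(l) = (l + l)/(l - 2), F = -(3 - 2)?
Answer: 71824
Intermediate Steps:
F = -1 (F = -1*1 = -1)
P(l) = 2*l/(-2 + l) (P(l) = (2*l)/(-2 + l) = 2*l/(-2 + l))
(238 + Q(P(F)))**2 = (238 + 30)**2 = 268**2 = 71824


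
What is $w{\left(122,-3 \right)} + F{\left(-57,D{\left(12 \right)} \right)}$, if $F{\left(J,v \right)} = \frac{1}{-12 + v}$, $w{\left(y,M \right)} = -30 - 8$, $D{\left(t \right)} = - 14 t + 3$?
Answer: $- \frac{6727}{177} \approx -38.006$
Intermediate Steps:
$D{\left(t \right)} = 3 - 14 t$
$w{\left(y,M \right)} = -38$
$w{\left(122,-3 \right)} + F{\left(-57,D{\left(12 \right)} \right)} = -38 + \frac{1}{-12 + \left(3 - 168\right)} = -38 + \frac{1}{-12 - 165} = -38 + \frac{1}{-177} = -38 - \frac{1}{177} = - \frac{6727}{177}$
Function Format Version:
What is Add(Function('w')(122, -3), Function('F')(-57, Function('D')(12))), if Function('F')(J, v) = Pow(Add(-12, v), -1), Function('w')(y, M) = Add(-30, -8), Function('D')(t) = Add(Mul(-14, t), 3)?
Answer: Rational(-6727, 177) ≈ -38.006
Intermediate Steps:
Function('D')(t) = Add(3, Mul(-14, t))
Function('w')(y, M) = -38
Add(Function('w')(122, -3), Function('F')(-57, Function('D')(12))) = Add(-38, Pow(Add(-12, Add(3, Mul(-14, 12))), -1)) = Add(-38, Pow(Add(-12, Add(3, -168)), -1)) = Add(-38, Pow(Add(-12, -165), -1)) = Add(-38, Pow(-177, -1)) = Add(-38, Rational(-1, 177)) = Rational(-6727, 177)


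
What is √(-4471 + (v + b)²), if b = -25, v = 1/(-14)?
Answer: I*√753115/14 ≈ 61.987*I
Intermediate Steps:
v = -1/14 ≈ -0.071429
√(-4471 + (v + b)²) = √(-4471 + (-1/14 - 25)²) = √(-4471 + (-351/14)²) = √(-4471 + 123201/196) = √(-753115/196) = I*√753115/14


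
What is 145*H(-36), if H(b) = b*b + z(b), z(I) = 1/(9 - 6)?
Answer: 563905/3 ≈ 1.8797e+5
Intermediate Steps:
z(I) = 1/3
H(b) = 1/3 + b**2 (H(b) = b*b + 1/3 = b**2 + 1/3 = 1/3 + b**2)
145*H(-36) = 145*(1/3 + (-36)**2) = 145*(1/3 + 1296) = 145*(3889/3) = 563905/3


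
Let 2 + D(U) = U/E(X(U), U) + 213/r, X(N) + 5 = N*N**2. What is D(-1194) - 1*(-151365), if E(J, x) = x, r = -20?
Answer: 3027067/20 ≈ 1.5135e+5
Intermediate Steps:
X(N) = -5 + N**3 (X(N) = -5 + N*N**2 = -5 + N**3)
D(U) = -233/20 (D(U) = -2 + (U/U + 213/(-20)) = -2 + (1 + 213*(-1/20)) = -2 + (1 - 213/20) = -2 - 193/20 = -233/20)
D(-1194) - 1*(-151365) = -233/20 - 1*(-151365) = -233/20 + 151365 = 3027067/20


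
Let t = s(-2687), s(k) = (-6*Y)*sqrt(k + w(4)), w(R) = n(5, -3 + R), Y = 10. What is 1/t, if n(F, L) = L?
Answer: I*sqrt(2686)/161160 ≈ 0.00032158*I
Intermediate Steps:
w(R) = -3 + R
s(k) = -60*sqrt(1 + k) (s(k) = (-6*10)*sqrt(k + (-3 + 4)) = -60*sqrt(k + 1) = -60*sqrt(1 + k))
t = -60*I*sqrt(2686) (t = -60*sqrt(1 - 2687) = -60*I*sqrt(2686) ≈ -3109.6*I)
1/t = 1/(-60*I*sqrt(2686)) = I*sqrt(2686)/161160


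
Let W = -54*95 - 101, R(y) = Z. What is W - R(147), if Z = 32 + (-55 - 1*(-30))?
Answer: -5238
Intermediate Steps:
Z = 7 (Z = 32 + (-55 + 30) = 32 - 25 = 7)
R(y) = 7
W = -5231 (W = -5130 - 101 = -5231)
W - R(147) = -5231 - 1*7 = -5231 - 7 = -5238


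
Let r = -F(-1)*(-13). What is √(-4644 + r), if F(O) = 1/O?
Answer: I*√4657 ≈ 68.242*I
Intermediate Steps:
r = -13 (r = -1/(-1)*(-13) = -1*(-1)*(-13) = 1*(-13) = -13)
√(-4644 + r) = √(-4644 - 13) = √(-4657) = I*√4657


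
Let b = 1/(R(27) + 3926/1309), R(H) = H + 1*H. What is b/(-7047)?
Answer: -1309/525790764 ≈ -2.4896e-6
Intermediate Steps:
R(H) = 2*H (R(H) = H + H = 2*H)
b = 1309/74612 (b = 1/(2*27 + 3926/1309) = 1/(54 + 3926*(1/1309)) = 1/(54 + 3926/1309) = 1/(74612/1309) = 1309/74612 ≈ 0.017544)
b/(-7047) = (1309/74612)/(-7047) = (1309/74612)*(-1/7047) = -1309/525790764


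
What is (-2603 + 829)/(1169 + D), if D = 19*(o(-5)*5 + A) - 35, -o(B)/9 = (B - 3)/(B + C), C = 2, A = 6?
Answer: 887/516 ≈ 1.7190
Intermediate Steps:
o(B) = -9*(-3 + B)/(2 + B) (o(B) = -9*(B - 3)/(B + 2) = -9*(-3 + B)/(2 + B))
D = -2201 (D = 19*((9*(3 - 1*(-5))/(2 - 5))*5 + 6) - 35 = 19*((9*(3 + 5)/(-3))*5 + 6) - 35 = 19*((9*(-⅓)*8)*5 + 6) - 35 = 19*(-24*5 + 6) - 35 = 19*(-120 + 6) - 35 = 19*(-114) - 35 = -2166 - 35 = -2201)
(-2603 + 829)/(1169 + D) = (-2603 + 829)/(1169 - 2201) = -1774/(-1032) = -1774*(-1/1032) = 887/516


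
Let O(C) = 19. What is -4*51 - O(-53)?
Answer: -223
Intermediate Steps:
-4*51 - O(-53) = -4*51 - 1*19 = -204 - 19 = -223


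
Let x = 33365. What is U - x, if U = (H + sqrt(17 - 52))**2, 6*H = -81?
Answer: -132871/4 - 27*I*sqrt(35) ≈ -33218.0 - 159.73*I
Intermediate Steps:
H = -27/2 (H = (1/6)*(-81) = -27/2 ≈ -13.500)
U = (-27/2 + I*sqrt(35))**2 (U = (-27/2 + sqrt(17 - 52))**2 = (-27/2 + sqrt(-35))**2 = (-27/2 + I*sqrt(35))**2 ≈ 147.25 - 159.73*I)
U - x = (589/4 - 27*I*sqrt(35)) - 1*33365 = (589/4 - 27*I*sqrt(35)) - 33365 = -132871/4 - 27*I*sqrt(35)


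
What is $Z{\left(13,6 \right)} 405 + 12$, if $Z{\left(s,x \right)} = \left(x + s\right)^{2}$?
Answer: $146217$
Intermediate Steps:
$Z{\left(s,x \right)} = \left(s + x\right)^{2}$
$Z{\left(13,6 \right)} 405 + 12 = \left(13 + 6\right)^{2} \cdot 405 + 12 = 19^{2} \cdot 405 + 12 = 361 \cdot 405 + 12 = 146205 + 12 = 146217$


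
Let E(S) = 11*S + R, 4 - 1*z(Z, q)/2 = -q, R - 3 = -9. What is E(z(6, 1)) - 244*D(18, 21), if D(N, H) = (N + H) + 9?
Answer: -11608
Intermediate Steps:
R = -6 (R = 3 - 9 = -6)
D(N, H) = 9 + H + N (D(N, H) = (H + N) + 9 = 9 + H + N)
z(Z, q) = 8 + 2*q (z(Z, q) = 8 - (-2)*q = 8 + 2*q)
E(S) = -6 + 11*S (E(S) = 11*S - 6 = -6 + 11*S)
E(z(6, 1)) - 244*D(18, 21) = (-6 + 11*(8 + 2*1)) - 244*(9 + 21 + 18) = (-6 + 11*(8 + 2)) - 244*48 = (-6 + 11*10) - 11712 = (-6 + 110) - 11712 = 104 - 11712 = -11608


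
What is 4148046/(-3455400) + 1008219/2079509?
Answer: -857016509469/1197589233100 ≈ -0.71562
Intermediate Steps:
4148046/(-3455400) + 1008219/2079509 = 4148046*(-1/3455400) + 1008219*(1/2079509) = -691341/575900 + 1008219/2079509 = -857016509469/1197589233100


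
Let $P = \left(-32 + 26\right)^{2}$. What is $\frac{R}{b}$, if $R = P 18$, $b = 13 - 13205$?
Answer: $- \frac{81}{1649} \approx -0.049121$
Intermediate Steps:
$b = -13192$ ($b = 13 - 13205 = -13192$)
$P = 36$ ($P = \left(-6\right)^{2} = 36$)
$R = 648$ ($R = 36 \cdot 18 = 648$)
$\frac{R}{b} = \frac{648}{-13192} = 648 \left(- \frac{1}{13192}\right) = - \frac{81}{1649}$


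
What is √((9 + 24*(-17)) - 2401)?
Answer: 20*I*√7 ≈ 52.915*I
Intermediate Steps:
√((9 + 24*(-17)) - 2401) = √((9 - 408) - 2401) = √(-399 - 2401) = √(-2800) = 20*I*√7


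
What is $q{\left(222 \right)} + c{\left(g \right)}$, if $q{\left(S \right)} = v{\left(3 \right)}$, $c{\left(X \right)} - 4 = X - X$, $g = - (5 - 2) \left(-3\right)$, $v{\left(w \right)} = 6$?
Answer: $10$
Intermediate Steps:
$g = 9$ ($g = - (5 - 2) \left(-3\right) = \left(-1\right) 3 \left(-3\right) = \left(-3\right) \left(-3\right) = 9$)
$c{\left(X \right)} = 4$ ($c{\left(X \right)} = 4 + \left(X - X\right) = 4 + 0 = 4$)
$q{\left(S \right)} = 6$
$q{\left(222 \right)} + c{\left(g \right)} = 6 + 4 = 10$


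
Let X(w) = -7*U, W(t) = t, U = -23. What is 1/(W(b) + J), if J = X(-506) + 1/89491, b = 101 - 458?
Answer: -89491/17540235 ≈ -0.0051020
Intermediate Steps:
b = -357
X(w) = 161 (X(w) = -7*(-23) = 161)
J = 14408052/89491 (J = 161 + 1/89491 = 14408052/89491 ≈ 161.00)
1/(W(b) + J) = 1/(-357 + 14408052/89491) = 1/(-17540235/89491) = -89491/17540235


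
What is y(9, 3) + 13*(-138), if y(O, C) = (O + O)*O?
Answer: -1632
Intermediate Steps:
y(O, C) = 2*O² (y(O, C) = (2*O)*O = 2*O²)
y(9, 3) + 13*(-138) = 2*9² + 13*(-138) = 2*81 - 1794 = 162 - 1794 = -1632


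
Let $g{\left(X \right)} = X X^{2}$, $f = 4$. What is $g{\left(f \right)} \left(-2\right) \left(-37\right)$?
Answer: $4736$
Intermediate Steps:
$g{\left(X \right)} = X^{3}$
$g{\left(f \right)} \left(-2\right) \left(-37\right) = 4^{3} \left(-2\right) \left(-37\right) = 64 \left(-2\right) \left(-37\right) = \left(-128\right) \left(-37\right) = 4736$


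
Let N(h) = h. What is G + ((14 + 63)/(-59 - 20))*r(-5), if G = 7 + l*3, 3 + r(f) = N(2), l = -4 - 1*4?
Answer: -1266/79 ≈ -16.025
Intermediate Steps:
l = -8 (l = -4 - 4 = -8)
r(f) = -1 (r(f) = -3 + 2 = -1)
G = -17 (G = 7 - 8*3 = 7 - 24 = -17)
G + ((14 + 63)/(-59 - 20))*r(-5) = -17 + ((14 + 63)/(-59 - 20))*(-1) = -17 + (77/(-79))*(-1) = -17 + (77*(-1/79))*(-1) = -17 - 77/79*(-1) = -17 + 77/79 = -1266/79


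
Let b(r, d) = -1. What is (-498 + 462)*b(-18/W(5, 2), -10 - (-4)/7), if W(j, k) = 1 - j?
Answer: 36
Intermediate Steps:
(-498 + 462)*b(-18/W(5, 2), -10 - (-4)/7) = (-498 + 462)*(-1) = -36*(-1) = 36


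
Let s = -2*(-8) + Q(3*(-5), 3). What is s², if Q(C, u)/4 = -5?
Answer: 16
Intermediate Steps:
Q(C, u) = -20 (Q(C, u) = 4*(-5) = -20)
s = -4 (s = -2*(-8) - 20 = 16 - 20 = -4)
s² = (-4)² = 16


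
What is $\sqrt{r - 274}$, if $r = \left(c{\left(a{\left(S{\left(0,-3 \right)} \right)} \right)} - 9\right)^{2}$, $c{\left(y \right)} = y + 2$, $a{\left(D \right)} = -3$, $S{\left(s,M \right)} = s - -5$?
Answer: $i \sqrt{174} \approx 13.191 i$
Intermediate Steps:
$S{\left(s,M \right)} = 5 + s$ ($S{\left(s,M \right)} = s + 5 = 5 + s$)
$c{\left(y \right)} = 2 + y$
$r = 100$ ($r = \left(\left(2 - 3\right) - 9\right)^{2} = \left(-1 - 9\right)^{2} = \left(-10\right)^{2} = 100$)
$\sqrt{r - 274} = \sqrt{100 - 274} = \sqrt{-174} = i \sqrt{174}$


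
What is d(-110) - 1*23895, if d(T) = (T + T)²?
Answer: 24505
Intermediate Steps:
d(T) = 4*T² (d(T) = (2*T)² = 4*T²)
d(-110) - 1*23895 = 4*(-110)² - 1*23895 = 4*12100 - 23895 = 48400 - 23895 = 24505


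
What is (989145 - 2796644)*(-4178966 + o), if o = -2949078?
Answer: 12883932401956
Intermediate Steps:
(989145 - 2796644)*(-4178966 + o) = (989145 - 2796644)*(-4178966 - 2949078) = -1807499*(-7128044) = 12883932401956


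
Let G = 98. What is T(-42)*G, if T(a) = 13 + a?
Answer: -2842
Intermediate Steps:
T(-42)*G = (13 - 42)*98 = -29*98 = -2842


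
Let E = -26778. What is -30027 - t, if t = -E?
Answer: -56805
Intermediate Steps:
t = 26778 (t = -1*(-26778) = 26778)
-30027 - t = -30027 - 1*26778 = -30027 - 26778 = -56805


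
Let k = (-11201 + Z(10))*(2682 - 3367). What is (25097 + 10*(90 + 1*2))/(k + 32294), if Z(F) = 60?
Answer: 26017/7663879 ≈ 0.0033948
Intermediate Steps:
k = 7631585 (k = (-11201 + 60)*(2682 - 3367) = -11141*(-685) = 7631585)
(25097 + 10*(90 + 1*2))/(k + 32294) = (25097 + 10*(90 + 1*2))/(7631585 + 32294) = (25097 + 10*(90 + 2))/7663879 = (25097 + 10*92)*(1/7663879) = (25097 + 920)*(1/7663879) = 26017*(1/7663879) = 26017/7663879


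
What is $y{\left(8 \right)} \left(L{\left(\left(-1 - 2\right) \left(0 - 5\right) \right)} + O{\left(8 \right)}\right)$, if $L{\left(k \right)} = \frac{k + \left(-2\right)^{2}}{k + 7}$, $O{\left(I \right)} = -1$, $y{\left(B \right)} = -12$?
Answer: $\frac{18}{11} \approx 1.6364$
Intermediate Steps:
$L{\left(k \right)} = \frac{4 + k}{7 + k}$ ($L{\left(k \right)} = \frac{k + 4}{7 + k} = \frac{4 + k}{7 + k}$)
$y{\left(8 \right)} \left(L{\left(\left(-1 - 2\right) \left(0 - 5\right) \right)} + O{\left(8 \right)}\right) = - 12 \left(\frac{4 + \left(-1 - 2\right) \left(0 - 5\right)}{7 + \left(-1 - 2\right) \left(0 - 5\right)} - 1\right) = - 12 \left(\frac{4 - -15}{7 - -15} - 1\right) = - 12 \left(\frac{4 + 15}{7 + 15} - 1\right) = - 12 \left(\frac{1}{22} \cdot 19 - 1\right) = - 12 \left(\frac{19}{22} - 1\right) = \left(-12\right) \left(- \frac{3}{22}\right) = \frac{18}{11}$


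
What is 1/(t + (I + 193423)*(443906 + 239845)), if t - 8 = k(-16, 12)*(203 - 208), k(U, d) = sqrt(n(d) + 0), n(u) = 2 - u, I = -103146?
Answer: 12345397807/762044235065402046295 + I*sqrt(10)/762044235065402046295 ≈ 1.62e-11 + 4.1497e-21*I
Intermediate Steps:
k(U, d) = sqrt(2 - d) (k(U, d) = sqrt((2 - d) + 0) = sqrt(2 - d))
t = 8 - 5*I*sqrt(10) (t = 8 + sqrt(2 - 1*12)*(203 - 208) = 8 + sqrt(2 - 12)*(-5) = 8 + sqrt(-10)*(-5) = 8 + (I*sqrt(10))*(-5) = 8 - 5*I*sqrt(10) ≈ 8.0 - 15.811*I)
1/(t + (I + 193423)*(443906 + 239845)) = 1/((8 - 5*I*sqrt(10)) + (-103146 + 193423)*(443906 + 239845)) = 1/((8 - 5*I*sqrt(10)) + 90277*683751) = 1/((8 - 5*I*sqrt(10)) + 61726989027) = 1/(61726989035 - 5*I*sqrt(10))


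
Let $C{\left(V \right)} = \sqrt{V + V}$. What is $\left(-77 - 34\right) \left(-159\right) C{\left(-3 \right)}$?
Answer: $17649 i \sqrt{6} \approx 43231.0 i$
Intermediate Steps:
$C{\left(V \right)} = \sqrt{2} \sqrt{V}$ ($C{\left(V \right)} = \sqrt{2 V} = \sqrt{2} \sqrt{V}$)
$\left(-77 - 34\right) \left(-159\right) C{\left(-3 \right)} = \left(-77 - 34\right) \left(-159\right) \sqrt{2} \sqrt{-3} = \left(-77 - 34\right) \left(-159\right) \sqrt{2} i \sqrt{3} = \left(-111\right) \left(-159\right) i \sqrt{6} = 17649 i \sqrt{6}$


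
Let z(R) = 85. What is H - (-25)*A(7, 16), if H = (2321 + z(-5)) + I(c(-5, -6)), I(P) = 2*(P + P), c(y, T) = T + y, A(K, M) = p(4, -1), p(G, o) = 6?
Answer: 2512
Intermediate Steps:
A(K, M) = 6
I(P) = 4*P (I(P) = 2*(2*P) = 4*P)
H = 2362 (H = (2321 + 85) + 4*(-6 - 5) = 2406 + 4*(-11) = 2406 - 44 = 2362)
H - (-25)*A(7, 16) = 2362 - (-25)*6 = 2362 - 1*(-150) = 2362 + 150 = 2512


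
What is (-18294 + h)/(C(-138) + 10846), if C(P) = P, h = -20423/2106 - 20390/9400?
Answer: -1393808689/815307120 ≈ -1.7096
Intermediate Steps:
h = -903529/76140 (h = -20423*1/2106 - 20390*1/9400 = -1571/162 - 2039/940 = -903529/76140 ≈ -11.867)
(-18294 + h)/(C(-138) + 10846) = (-18294 - 903529/76140)/(-138 + 10846) = -1393808689/76140/10708 = -1393808689/76140*1/10708 = -1393808689/815307120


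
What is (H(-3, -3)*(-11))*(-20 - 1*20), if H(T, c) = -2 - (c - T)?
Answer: -880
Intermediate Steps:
H(T, c) = -2 + T - c (H(T, c) = -2 + (T - c) = -2 + T - c)
(H(-3, -3)*(-11))*(-20 - 1*20) = ((-2 - 3 - 1*(-3))*(-11))*(-20 - 1*20) = ((-2 - 3 + 3)*(-11))*(-20 - 20) = -2*(-11)*(-40) = 22*(-40) = -880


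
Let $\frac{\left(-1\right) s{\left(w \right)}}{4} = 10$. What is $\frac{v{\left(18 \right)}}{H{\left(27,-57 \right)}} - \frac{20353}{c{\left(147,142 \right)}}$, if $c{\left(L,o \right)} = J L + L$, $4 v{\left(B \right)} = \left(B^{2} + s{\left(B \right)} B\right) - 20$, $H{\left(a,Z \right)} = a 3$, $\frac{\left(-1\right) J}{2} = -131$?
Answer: $- \frac{1889779}{1043847} \approx -1.8104$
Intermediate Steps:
$J = 262$ ($J = \left(-2\right) \left(-131\right) = 262$)
$s{\left(w \right)} = -40$ ($s{\left(w \right)} = \left(-4\right) 10 = -40$)
$H{\left(a,Z \right)} = 3 a$
$v{\left(B \right)} = -5 - 10 B + \frac{B^{2}}{4}$ ($v{\left(B \right)} = \frac{\left(B^{2} - 40 B\right) - 20}{4} = \frac{-20 + B^{2} - 40 B}{4} = -5 - 10 B + \frac{B^{2}}{4}$)
$c{\left(L,o \right)} = 263 L$ ($c{\left(L,o \right)} = 262 L + L = 263 L$)
$\frac{v{\left(18 \right)}}{H{\left(27,-57 \right)}} - \frac{20353}{c{\left(147,142 \right)}} = \frac{-5 - 180 + \frac{18^{2}}{4}}{3 \cdot 27} - \frac{20353}{263 \cdot 147} = \frac{-5 - 180 + \frac{1}{4} \cdot 324}{81} - \frac{20353}{38661} = \left(-5 - 180 + 81\right) \frac{1}{81} - \frac{20353}{38661} = \left(-104\right) \frac{1}{81} - \frac{20353}{38661} = - \frac{104}{81} - \frac{20353}{38661} = - \frac{1889779}{1043847}$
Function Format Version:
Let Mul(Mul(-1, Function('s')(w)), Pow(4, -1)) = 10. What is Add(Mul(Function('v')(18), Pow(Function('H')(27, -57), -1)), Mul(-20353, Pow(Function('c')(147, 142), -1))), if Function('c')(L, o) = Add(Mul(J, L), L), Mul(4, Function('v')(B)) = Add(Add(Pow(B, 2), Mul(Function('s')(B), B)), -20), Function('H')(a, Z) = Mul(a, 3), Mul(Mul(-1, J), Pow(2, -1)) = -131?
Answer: Rational(-1889779, 1043847) ≈ -1.8104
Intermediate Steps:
J = 262 (J = Mul(-2, -131) = 262)
Function('s')(w) = -40 (Function('s')(w) = Mul(-4, 10) = -40)
Function('H')(a, Z) = Mul(3, a)
Function('v')(B) = Add(-5, Mul(-10, B), Mul(Rational(1, 4), Pow(B, 2))) (Function('v')(B) = Mul(Rational(1, 4), Add(Add(Pow(B, 2), Mul(-40, B)), -20)) = Mul(Rational(1, 4), Add(-20, Pow(B, 2), Mul(-40, B))) = Add(-5, Mul(-10, B), Mul(Rational(1, 4), Pow(B, 2))))
Function('c')(L, o) = Mul(263, L) (Function('c')(L, o) = Add(Mul(262, L), L) = Mul(263, L))
Add(Mul(Function('v')(18), Pow(Function('H')(27, -57), -1)), Mul(-20353, Pow(Function('c')(147, 142), -1))) = Add(Mul(Add(-5, Mul(-10, 18), Mul(Rational(1, 4), Pow(18, 2))), Pow(Mul(3, 27), -1)), Mul(-20353, Pow(Mul(263, 147), -1))) = Add(Mul(Add(-5, -180, Mul(Rational(1, 4), 324)), Pow(81, -1)), Mul(-20353, Pow(38661, -1))) = Add(Mul(Add(-5, -180, 81), Rational(1, 81)), Mul(-20353, Rational(1, 38661))) = Add(Mul(-104, Rational(1, 81)), Rational(-20353, 38661)) = Add(Rational(-104, 81), Rational(-20353, 38661)) = Rational(-1889779, 1043847)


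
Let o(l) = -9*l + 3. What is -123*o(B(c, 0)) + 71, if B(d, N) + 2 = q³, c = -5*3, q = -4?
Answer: -73360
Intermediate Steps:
c = -15
B(d, N) = -66 (B(d, N) = -2 + (-4)³ = -2 - 64 = -66)
o(l) = 3 - 9*l
-123*o(B(c, 0)) + 71 = -123*(3 - 9*(-66)) + 71 = -123*(3 + 594) + 71 = -123*597 + 71 = -73431 + 71 = -73360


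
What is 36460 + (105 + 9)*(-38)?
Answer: 32128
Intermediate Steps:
36460 + (105 + 9)*(-38) = 36460 + 114*(-38) = 36460 - 4332 = 32128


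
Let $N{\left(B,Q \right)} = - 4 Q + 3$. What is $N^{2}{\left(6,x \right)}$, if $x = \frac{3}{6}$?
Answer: $1$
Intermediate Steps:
$x = \frac{1}{2}$ ($x = 3 \cdot \frac{1}{6} = \frac{1}{2} \approx 0.5$)
$N{\left(B,Q \right)} = 3 - 4 Q$
$N^{2}{\left(6,x \right)} = \left(3 - 2\right)^{2} = 1^{2} = 1$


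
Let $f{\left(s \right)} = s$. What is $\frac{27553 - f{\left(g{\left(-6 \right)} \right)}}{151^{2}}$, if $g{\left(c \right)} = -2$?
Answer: $\frac{27555}{22801} \approx 1.2085$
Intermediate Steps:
$\frac{27553 - f{\left(g{\left(-6 \right)} \right)}}{151^{2}} = \frac{27553 - -2}{151^{2}} = \frac{27553 + 2}{22801} = 27555 \cdot \frac{1}{22801} = \frac{27555}{22801}$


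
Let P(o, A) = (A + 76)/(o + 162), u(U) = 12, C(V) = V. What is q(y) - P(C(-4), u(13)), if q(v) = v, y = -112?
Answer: -8892/79 ≈ -112.56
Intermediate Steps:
P(o, A) = (76 + A)/(162 + o)
q(y) - P(C(-4), u(13)) = -112 - (76 + 12)/(162 - 4) = -112 - 88/158 = -112 - 1*44/79 = -112 - 44/79 = -8892/79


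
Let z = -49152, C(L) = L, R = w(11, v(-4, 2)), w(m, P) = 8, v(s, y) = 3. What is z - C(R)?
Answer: -49160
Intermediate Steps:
R = 8
z - C(R) = -49152 - 1*8 = -49152 - 8 = -49160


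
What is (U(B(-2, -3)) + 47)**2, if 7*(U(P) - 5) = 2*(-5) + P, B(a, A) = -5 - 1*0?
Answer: 121801/49 ≈ 2485.7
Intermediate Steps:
B(a, A) = -5 (B(a, A) = -5 + 0 = -5)
U(P) = 25/7 + P/7 (U(P) = 5 + (2*(-5) + P)/7 = 5 + (-10 + P)/7 = 5 + (-10/7 + P/7) = 25/7 + P/7)
(U(B(-2, -3)) + 47)**2 = ((25/7 + (1/7)*(-5)) + 47)**2 = ((25/7 - 5/7) + 47)**2 = (20/7 + 47)**2 = (349/7)**2 = 121801/49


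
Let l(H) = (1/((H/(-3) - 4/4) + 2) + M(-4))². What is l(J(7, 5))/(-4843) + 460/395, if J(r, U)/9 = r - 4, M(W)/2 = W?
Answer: 28181809/24486208 ≈ 1.1509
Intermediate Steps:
M(W) = 2*W
J(r, U) = -36 + 9*r (J(r, U) = 9*(r - 4) = 9*(-4 + r) = -36 + 9*r)
l(H) = (-8 + 1/(1 - H/3))² (l(H) = (1/((H/(-3) - 4/4) + 2) + 2*(-4))² = (1/((H*(-⅓) - 4*¼) + 2) - 8)² = (1/((-H/3 - 1) + 2) - 8)² = (1/((-1 - H/3) + 2) - 8)² = (1/(1 - H/3) - 8)² = (-8 + 1/(1 - H/3))²)
l(J(7, 5))/(-4843) + 460/395 = ((-21 + 8*(-36 + 9*7))²/(-3 + (-36 + 9*7))²)/(-4843) + 460/395 = ((-21 + 8*(-36 + 63))²/(-3 + (-36 + 63))²)*(-1/4843) + 460*(1/395) = ((-21 + 8*27)²/(-3 + 27)²)*(-1/4843) + 92/79 = ((-21 + 216)²/24²)*(-1/4843) + 92/79 = (195²*(1/576))*(-1/4843) + 92/79 = (38025*(1/576))*(-1/4843) + 92/79 = (4225/64)*(-1/4843) + 92/79 = -4225/309952 + 92/79 = 28181809/24486208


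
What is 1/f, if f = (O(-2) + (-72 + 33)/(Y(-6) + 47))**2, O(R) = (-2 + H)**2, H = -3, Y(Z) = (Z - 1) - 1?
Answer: 1/576 ≈ 0.0017361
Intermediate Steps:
Y(Z) = -2 + Z (Y(Z) = (-1 + Z) - 1 = -2 + Z)
O(R) = 25 (O(R) = (-2 - 3)**2 = (-5)**2 = 25)
f = 576 (f = (25 + (-72 + 33)/((-2 - 6) + 47))**2 = (25 - 39/(-8 + 47))**2 = (25 - 39/39)**2 = (25 - 39*1/39)**2 = (25 - 1)**2 = 24**2 = 576)
1/f = 1/576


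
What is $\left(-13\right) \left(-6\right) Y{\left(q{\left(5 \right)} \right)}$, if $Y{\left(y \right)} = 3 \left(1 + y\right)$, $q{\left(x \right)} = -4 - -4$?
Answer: $234$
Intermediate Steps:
$q{\left(x \right)} = 0$ ($q{\left(x \right)} = -4 + 4 = 0$)
$Y{\left(y \right)} = 3 + 3 y$
$\left(-13\right) \left(-6\right) Y{\left(q{\left(5 \right)} \right)} = \left(-13\right) \left(-6\right) \left(3 + 3 \cdot 0\right) = 78 \left(3 + 0\right) = 78 \cdot 3 = 234$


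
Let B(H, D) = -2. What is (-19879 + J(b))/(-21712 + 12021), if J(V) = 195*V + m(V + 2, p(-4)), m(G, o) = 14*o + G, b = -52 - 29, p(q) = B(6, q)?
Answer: 35781/9691 ≈ 3.6922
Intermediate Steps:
p(q) = -2
b = -81
m(G, o) = G + 14*o
J(V) = -26 + 196*V (J(V) = 195*V + ((V + 2) + 14*(-2)) = 195*V + ((2 + V) - 28) = 195*V + (-26 + V) = -26 + 196*V)
(-19879 + J(b))/(-21712 + 12021) = (-19879 + (-26 + 196*(-81)))/(-21712 + 12021) = (-19879 + (-26 - 15876))/(-9691) = (-19879 - 15902)*(-1/9691) = -35781*(-1/9691) = 35781/9691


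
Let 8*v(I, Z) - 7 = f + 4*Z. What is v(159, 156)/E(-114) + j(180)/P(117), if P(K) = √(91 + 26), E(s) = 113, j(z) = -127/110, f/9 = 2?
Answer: 649/904 - 127*√13/4290 ≈ 0.61118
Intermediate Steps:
f = 18 (f = 9*2 = 18)
j(z) = -127/110 (j(z) = -127*1/110 = -127/110)
P(K) = 3*√13 (P(K) = √117 = 3*√13)
v(I, Z) = 25/8 + Z/2 (v(I, Z) = 7/8 + (18 + 4*Z)/8 = 7/8 + (9/4 + Z/2) = 25/8 + Z/2)
v(159, 156)/E(-114) + j(180)/P(117) = (25/8 + (½)*156)/113 - 127*√13/39/110 = (25/8 + 78)*(1/113) - 127*√13/4290 = (649/8)*(1/113) - 127*√13/4290 = 649/904 - 127*√13/4290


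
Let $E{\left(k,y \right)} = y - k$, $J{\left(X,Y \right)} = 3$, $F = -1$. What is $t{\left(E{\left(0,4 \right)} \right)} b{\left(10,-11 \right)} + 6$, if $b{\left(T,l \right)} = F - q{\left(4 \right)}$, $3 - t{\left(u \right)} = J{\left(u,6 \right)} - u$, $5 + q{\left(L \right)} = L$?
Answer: $6$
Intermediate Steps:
$q{\left(L \right)} = -5 + L$
$t{\left(u \right)} = u$ ($t{\left(u \right)} = 3 - \left(3 - u\right) = 3 + \left(-3 + u\right) = u$)
$b{\left(T,l \right)} = 0$ ($b{\left(T,l \right)} = -1 - \left(-5 + 4\right) = -1 - -1 = -1 + 1 = 0$)
$t{\left(E{\left(0,4 \right)} \right)} b{\left(10,-11 \right)} + 6 = \left(4 - 0\right) 0 + 6 = \left(4 + 0\right) 0 + 6 = 4 \cdot 0 + 6 = 0 + 6 = 6$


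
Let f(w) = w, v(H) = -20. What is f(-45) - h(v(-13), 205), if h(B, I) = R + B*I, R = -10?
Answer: 4065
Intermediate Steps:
h(B, I) = -10 + B*I
f(-45) - h(v(-13), 205) = -45 - (-10 - 20*205) = -45 - (-10 - 4100) = -45 - 1*(-4110) = -45 + 4110 = 4065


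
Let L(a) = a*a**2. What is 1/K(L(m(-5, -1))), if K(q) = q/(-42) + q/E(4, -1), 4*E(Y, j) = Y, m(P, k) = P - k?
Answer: -21/1312 ≈ -0.016006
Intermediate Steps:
L(a) = a**3
E(Y, j) = Y/4
K(q) = 41*q/42 (K(q) = q/(-42) + q/(((1/4)*4)) = q*(-1/42) + q/1 = -q/42 + q*1 = -q/42 + q = 41*q/42)
1/K(L(m(-5, -1))) = 1/(41*(-5 - 1*(-1))**3/42) = 1/(41*(-5 + 1)**3/42) = 1/((41/42)*(-4)**3) = 1/((41/42)*(-64)) = 1/(-1312/21) = -21/1312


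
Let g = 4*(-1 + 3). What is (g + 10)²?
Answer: 324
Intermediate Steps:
g = 8 (g = 4*2 = 8)
(g + 10)² = (8 + 10)² = 18² = 324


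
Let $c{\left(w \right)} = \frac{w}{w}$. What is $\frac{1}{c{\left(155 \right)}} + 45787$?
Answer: $45788$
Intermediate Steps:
$c{\left(w \right)} = 1$
$\frac{1}{c{\left(155 \right)}} + 45787 = 1^{-1} + 45787 = 1 + 45787 = 45788$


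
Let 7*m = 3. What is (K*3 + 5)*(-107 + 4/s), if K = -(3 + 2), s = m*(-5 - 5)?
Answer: 3238/3 ≈ 1079.3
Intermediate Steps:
m = 3/7 (m = (⅐)*3 = 3/7 ≈ 0.42857)
s = -30/7 (s = 3*(-5 - 5)/7 = (3/7)*(-10) = -30/7 ≈ -4.2857)
K = -5 (K = -1*5 = -5)
(K*3 + 5)*(-107 + 4/s) = (-5*3 + 5)*(-107 + 4/(-30/7)) = (-15 + 5)*(-107 + 4*(-7/30)) = -10*(-107 - 14/15) = -10*(-1619/15) = 3238/3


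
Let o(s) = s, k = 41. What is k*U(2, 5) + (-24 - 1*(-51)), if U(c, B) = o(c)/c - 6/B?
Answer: 94/5 ≈ 18.800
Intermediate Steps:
U(c, B) = 1 - 6/B (U(c, B) = c/c - 6/B = 1 - 6/B)
k*U(2, 5) + (-24 - 1*(-51)) = 41*((-6 + 5)/5) + (-24 - 1*(-51)) = 41*((1/5)*(-1)) + (-24 + 51) = 41*(-1/5) + 27 = -41/5 + 27 = 94/5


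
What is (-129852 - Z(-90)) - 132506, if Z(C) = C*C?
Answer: -270458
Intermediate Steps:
Z(C) = C**2
(-129852 - Z(-90)) - 132506 = (-129852 - 1*(-90)**2) - 132506 = (-129852 - 1*8100) - 132506 = (-129852 - 8100) - 132506 = -137952 - 132506 = -270458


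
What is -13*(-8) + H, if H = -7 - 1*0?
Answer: 97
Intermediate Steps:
H = -7 (H = -7 + 0 = -7)
-13*(-8) + H = -13*(-8) - 7 = 104 - 7 = 97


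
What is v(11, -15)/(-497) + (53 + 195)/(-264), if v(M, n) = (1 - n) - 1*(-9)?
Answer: -16232/16401 ≈ -0.98970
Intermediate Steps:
v(M, n) = 10 - n (v(M, n) = (1 - n) + 9 = 10 - n)
v(11, -15)/(-497) + (53 + 195)/(-264) = (10 - 1*(-15))/(-497) + (53 + 195)/(-264) = (10 + 15)*(-1/497) + 248*(-1/264) = 25*(-1/497) - 31/33 = -25/497 - 31/33 = -16232/16401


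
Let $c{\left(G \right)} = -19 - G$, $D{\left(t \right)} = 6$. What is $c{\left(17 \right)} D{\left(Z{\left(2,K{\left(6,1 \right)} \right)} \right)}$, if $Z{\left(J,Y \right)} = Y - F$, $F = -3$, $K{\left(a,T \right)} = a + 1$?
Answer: $-216$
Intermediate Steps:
$K{\left(a,T \right)} = 1 + a$
$Z{\left(J,Y \right)} = 3 + Y$ ($Z{\left(J,Y \right)} = Y - -3 = Y + 3 = 3 + Y$)
$c{\left(17 \right)} D{\left(Z{\left(2,K{\left(6,1 \right)} \right)} \right)} = \left(-19 - 17\right) 6 = \left(-36\right) 6 = -216$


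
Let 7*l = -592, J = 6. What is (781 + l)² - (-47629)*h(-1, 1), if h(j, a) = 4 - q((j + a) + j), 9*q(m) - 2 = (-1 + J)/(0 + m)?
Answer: 101636548/147 ≈ 6.9141e+5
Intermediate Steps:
l = -592/7 (l = (⅐)*(-592) = -592/7 ≈ -84.571)
q(m) = 2/9 + 5/(9*m) (q(m) = 2/9 + ((-1 + 6)/(0 + m))/9 = 2/9 + (5/m)/9 = 2/9 + 5/(9*m))
h(j, a) = 4 - (5 + 2*a + 4*j)/(9*(a + 2*j)) (h(j, a) = 4 - (5 + 2*((j + a) + j))/(9*((j + a) + j)) = 4 - (5 + 2*((a + j) + j))/(9*((a + j) + j)) = 4 - (5 + 2*(a + 2*j))/(9*(a + 2*j)) = 4 - (5 + (2*a + 4*j))/(9*(a + 2*j)) = 4 - (5 + 2*a + 4*j)/(9*(a + 2*j)))
(781 + l)² - (-47629)*h(-1, 1) = (781 - 592/7)² - (-47629)*(-5 + 34*1 + 68*(-1))/(9*(1 + 2*(-1))) = (4875/7)² - (-47629)*(-5 + 34 - 68)/(9*(1 - 2)) = 23765625/49 - (-47629)*(⅑)*(-39)/(-1) = 23765625/49 - (-47629)*(⅑)*(-1)*(-39) = 23765625/49 - (-47629)*13/3 = 23765625/49 - 1*(-619177/3) = 23765625/49 + 619177/3 = 101636548/147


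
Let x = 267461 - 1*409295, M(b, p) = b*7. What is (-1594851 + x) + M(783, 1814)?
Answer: -1731204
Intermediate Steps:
M(b, p) = 7*b
x = -141834 (x = 267461 - 409295 = -141834)
(-1594851 + x) + M(783, 1814) = (-1594851 - 141834) + 7*783 = -1736685 + 5481 = -1731204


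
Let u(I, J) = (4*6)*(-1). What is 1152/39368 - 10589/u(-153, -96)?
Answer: 52111925/118104 ≈ 441.24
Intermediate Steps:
u(I, J) = -24 (u(I, J) = 24*(-1) = -24)
1152/39368 - 10589/u(-153, -96) = 1152/39368 - 10589/(-24) = 1152*(1/39368) - 10589*(-1/24) = 144/4921 + 10589/24 = 52111925/118104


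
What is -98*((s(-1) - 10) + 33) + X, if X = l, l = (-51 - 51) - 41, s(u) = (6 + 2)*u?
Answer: -1613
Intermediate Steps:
s(u) = 8*u
l = -143 (l = -102 - 41 = -143)
X = -143
-98*((s(-1) - 10) + 33) + X = -98*((8*(-1) - 10) + 33) - 143 = -98*((-8 - 10) + 33) - 143 = -98*(-18 + 33) - 143 = -98*15 - 143 = -1470 - 143 = -1613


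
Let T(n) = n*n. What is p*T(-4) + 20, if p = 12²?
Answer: 2324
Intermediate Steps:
p = 144
T(n) = n²
p*T(-4) + 20 = 144*(-4)² + 20 = 144*16 + 20 = 2304 + 20 = 2324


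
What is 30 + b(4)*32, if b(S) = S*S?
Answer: 542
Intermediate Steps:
b(S) = S**2
30 + b(4)*32 = 30 + 4**2*32 = 30 + 16*32 = 30 + 512 = 542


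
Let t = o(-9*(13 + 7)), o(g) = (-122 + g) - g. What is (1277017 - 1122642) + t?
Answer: 154253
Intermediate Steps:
o(g) = -122
t = -122
(1277017 - 1122642) + t = (1277017 - 1122642) - 122 = 154375 - 122 = 154253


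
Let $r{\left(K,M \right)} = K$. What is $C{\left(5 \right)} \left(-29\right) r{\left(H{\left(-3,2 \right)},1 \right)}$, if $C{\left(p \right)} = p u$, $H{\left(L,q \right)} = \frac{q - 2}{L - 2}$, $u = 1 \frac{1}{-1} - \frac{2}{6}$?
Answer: $0$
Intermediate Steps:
$u = - \frac{4}{3}$ ($u = 1 \left(-1\right) - \frac{1}{3} = -1 - \frac{1}{3} = - \frac{4}{3} \approx -1.3333$)
$H{\left(L,q \right)} = \frac{-2 + q}{-2 + L}$
$C{\left(p \right)} = - \frac{4 p}{3}$ ($C{\left(p \right)} = p \left(- \frac{4}{3}\right) = - \frac{4 p}{3}$)
$C{\left(5 \right)} \left(-29\right) r{\left(H{\left(-3,2 \right)},1 \right)} = \left(- \frac{4}{3}\right) 5 \left(-29\right) \frac{-2 + 2}{-2 - 3} = \left(- \frac{20}{3}\right) \left(-29\right) \frac{1}{-5} \cdot 0 = \frac{580 \left(\left(- \frac{1}{5}\right) 0\right)}{3} = \frac{580}{3} \cdot 0 = 0$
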